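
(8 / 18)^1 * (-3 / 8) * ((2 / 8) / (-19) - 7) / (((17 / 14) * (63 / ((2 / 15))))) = 0.00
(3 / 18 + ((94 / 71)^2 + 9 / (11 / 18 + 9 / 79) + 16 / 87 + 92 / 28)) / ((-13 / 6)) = -112693517471 / 13715598169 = -8.22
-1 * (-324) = 324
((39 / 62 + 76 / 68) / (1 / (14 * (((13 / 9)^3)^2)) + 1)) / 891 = 62203087583 / 31980009192219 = 0.00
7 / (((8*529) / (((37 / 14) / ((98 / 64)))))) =74 / 25921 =0.00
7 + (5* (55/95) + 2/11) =10.08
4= 4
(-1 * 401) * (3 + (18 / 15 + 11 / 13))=-2023.51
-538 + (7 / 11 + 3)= -5878 / 11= -534.36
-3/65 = -0.05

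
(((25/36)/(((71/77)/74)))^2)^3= 130555372270747819922119140625/4356975551184650304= 29964678648.53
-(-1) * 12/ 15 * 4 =16/ 5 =3.20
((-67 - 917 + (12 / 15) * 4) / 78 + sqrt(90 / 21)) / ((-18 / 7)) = 8582 / 1755 - sqrt(210) / 18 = 4.08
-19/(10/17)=-323/10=-32.30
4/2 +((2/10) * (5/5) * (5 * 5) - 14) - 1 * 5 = -12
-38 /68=-19 /34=-0.56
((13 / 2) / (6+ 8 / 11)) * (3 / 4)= 429 / 592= 0.72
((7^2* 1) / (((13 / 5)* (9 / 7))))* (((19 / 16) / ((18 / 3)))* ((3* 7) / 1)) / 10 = 45619 / 7488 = 6.09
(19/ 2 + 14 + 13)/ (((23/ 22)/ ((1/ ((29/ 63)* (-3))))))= -16863/ 667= -25.28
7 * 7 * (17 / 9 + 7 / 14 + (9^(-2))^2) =1536101 / 13122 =117.06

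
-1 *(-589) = 589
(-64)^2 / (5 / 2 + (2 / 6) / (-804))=9879552 / 6029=1638.67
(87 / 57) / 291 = 29 / 5529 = 0.01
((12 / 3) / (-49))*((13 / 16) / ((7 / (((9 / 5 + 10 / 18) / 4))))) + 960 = 118540111 / 123480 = 959.99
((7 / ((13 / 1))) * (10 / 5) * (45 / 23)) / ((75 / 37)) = 1554 / 1495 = 1.04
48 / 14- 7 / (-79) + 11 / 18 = 41093 / 9954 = 4.13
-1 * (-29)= 29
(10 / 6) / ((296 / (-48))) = -10 / 37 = -0.27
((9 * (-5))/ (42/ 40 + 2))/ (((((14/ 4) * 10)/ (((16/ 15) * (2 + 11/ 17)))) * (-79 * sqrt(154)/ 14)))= 8640 * sqrt(154)/ 6308071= 0.02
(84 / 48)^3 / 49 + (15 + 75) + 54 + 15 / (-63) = 193363 / 1344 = 143.87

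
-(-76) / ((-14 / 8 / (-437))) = 132848 / 7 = 18978.29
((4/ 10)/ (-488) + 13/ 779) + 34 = 32328001/ 950380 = 34.02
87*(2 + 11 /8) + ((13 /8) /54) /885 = 112258723 /382320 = 293.63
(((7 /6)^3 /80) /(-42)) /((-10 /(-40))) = -49 /25920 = -0.00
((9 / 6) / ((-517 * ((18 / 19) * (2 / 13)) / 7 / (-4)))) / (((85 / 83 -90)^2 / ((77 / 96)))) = 1701583 / 30131812800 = 0.00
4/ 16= 1/ 4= 0.25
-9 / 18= -1 / 2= -0.50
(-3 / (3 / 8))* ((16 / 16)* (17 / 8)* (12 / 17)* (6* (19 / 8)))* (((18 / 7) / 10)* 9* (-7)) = 2770.20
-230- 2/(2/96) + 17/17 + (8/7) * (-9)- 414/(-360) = -46779/140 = -334.14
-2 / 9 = -0.22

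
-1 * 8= -8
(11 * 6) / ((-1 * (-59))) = 66 / 59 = 1.12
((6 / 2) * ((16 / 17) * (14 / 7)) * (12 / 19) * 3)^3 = 41278242816 / 33698267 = 1224.94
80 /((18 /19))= 760 /9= 84.44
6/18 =1/3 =0.33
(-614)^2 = 376996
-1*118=-118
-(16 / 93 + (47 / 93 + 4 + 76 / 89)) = -15261 / 2759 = -5.53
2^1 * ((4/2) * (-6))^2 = 288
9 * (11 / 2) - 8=83 / 2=41.50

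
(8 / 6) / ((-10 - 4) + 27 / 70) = -280 / 2859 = -0.10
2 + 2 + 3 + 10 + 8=25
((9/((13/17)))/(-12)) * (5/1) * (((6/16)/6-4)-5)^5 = 1172943290805/4194304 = 279651.47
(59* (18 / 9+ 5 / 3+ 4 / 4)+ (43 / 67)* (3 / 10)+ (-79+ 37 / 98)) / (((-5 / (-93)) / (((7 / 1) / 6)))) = 300591779 / 70350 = 4272.80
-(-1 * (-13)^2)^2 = -28561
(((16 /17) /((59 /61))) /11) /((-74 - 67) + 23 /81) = -39528 /62877067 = -0.00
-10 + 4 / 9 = -86 / 9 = -9.56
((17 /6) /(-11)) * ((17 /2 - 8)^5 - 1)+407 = 860111 /2112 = 407.25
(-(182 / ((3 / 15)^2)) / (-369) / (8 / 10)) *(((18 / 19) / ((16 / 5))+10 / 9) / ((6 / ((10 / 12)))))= 109484375 / 36345024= 3.01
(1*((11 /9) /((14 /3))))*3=11 /14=0.79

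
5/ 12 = 0.42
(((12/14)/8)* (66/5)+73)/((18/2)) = 5209/630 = 8.27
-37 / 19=-1.95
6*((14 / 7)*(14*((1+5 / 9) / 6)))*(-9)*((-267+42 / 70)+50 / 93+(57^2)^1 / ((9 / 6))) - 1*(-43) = -346337093 / 465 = -744810.95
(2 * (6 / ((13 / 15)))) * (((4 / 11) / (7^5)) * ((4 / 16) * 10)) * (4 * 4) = 28800 / 2403401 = 0.01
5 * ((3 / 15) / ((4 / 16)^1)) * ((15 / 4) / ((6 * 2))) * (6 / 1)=15 / 2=7.50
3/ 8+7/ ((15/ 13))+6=1493/ 120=12.44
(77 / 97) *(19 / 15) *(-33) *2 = -32186 / 485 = -66.36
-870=-870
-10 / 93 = -0.11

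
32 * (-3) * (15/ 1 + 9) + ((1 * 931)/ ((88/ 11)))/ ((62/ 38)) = -553703/ 248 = -2232.67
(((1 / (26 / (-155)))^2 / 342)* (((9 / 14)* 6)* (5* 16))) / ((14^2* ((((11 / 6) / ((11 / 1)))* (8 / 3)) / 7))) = 3243375 / 1258712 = 2.58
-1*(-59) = 59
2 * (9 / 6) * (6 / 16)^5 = 729 / 32768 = 0.02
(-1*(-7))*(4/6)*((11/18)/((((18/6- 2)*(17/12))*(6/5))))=770/459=1.68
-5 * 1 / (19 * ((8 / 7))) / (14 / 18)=-45 / 152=-0.30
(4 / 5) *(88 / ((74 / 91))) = 86.57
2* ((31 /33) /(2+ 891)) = 62 /29469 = 0.00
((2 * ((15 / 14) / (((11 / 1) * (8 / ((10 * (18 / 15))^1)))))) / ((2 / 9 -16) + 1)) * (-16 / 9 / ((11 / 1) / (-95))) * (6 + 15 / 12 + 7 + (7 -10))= -20250 / 5929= -3.42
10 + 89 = 99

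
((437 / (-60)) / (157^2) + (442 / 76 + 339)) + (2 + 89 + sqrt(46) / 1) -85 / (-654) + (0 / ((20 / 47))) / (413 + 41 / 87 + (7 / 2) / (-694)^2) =sqrt(46) + 1335250707353 / 3062884740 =442.73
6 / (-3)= -2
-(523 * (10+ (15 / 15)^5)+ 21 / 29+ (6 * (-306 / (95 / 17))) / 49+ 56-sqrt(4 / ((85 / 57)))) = -783378562 / 134995+ 2 * sqrt(4845) / 85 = -5801.38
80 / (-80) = -1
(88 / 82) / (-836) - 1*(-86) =66993 / 779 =86.00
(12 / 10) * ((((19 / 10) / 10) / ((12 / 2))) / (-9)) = -19 / 4500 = -0.00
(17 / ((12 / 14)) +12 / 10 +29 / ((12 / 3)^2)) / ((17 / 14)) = 38381 / 2040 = 18.81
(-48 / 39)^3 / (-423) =4096 / 929331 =0.00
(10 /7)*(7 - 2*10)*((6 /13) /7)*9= -540 /49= -11.02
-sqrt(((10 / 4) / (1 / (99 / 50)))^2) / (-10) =0.50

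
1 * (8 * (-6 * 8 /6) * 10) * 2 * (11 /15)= -2816 /3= -938.67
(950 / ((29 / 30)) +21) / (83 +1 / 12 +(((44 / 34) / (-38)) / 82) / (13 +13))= 30068257986 / 2488816105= 12.08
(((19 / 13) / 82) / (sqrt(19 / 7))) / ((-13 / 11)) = -11 * sqrt(133) / 13858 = -0.01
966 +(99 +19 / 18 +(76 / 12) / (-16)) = 153455 / 144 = 1065.66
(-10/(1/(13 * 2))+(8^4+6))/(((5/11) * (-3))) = -42262/15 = -2817.47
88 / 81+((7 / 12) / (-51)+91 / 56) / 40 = 99299 / 88128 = 1.13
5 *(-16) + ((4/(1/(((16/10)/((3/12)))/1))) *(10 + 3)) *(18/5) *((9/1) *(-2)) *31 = -16715216/25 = -668608.64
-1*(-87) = 87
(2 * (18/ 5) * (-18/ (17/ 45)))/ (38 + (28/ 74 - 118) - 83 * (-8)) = -0.59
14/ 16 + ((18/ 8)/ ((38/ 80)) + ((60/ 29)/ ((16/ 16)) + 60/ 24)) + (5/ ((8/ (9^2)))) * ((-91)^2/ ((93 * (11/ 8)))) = 4943160537/ 1503128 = 3288.58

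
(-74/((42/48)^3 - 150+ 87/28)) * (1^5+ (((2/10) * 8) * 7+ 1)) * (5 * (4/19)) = 70017024/9957197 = 7.03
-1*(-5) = 5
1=1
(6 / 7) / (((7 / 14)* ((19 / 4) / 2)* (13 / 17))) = 1632 / 1729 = 0.94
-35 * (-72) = 2520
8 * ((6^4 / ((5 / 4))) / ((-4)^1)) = -10368 / 5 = -2073.60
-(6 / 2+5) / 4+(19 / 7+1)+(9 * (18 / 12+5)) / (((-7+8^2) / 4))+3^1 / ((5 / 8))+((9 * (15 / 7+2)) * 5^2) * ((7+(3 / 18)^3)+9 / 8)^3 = 500845.72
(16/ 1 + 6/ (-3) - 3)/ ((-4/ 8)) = -22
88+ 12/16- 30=235/4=58.75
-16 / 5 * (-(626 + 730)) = 21696 / 5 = 4339.20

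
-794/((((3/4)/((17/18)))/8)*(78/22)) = -2375648/1053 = -2256.08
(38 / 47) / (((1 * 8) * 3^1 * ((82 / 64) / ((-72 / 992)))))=-0.00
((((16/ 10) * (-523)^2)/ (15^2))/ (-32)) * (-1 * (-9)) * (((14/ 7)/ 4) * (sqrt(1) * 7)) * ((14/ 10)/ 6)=-13402921/ 30000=-446.76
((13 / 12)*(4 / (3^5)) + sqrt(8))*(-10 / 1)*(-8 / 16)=65 / 729 + 10*sqrt(2)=14.23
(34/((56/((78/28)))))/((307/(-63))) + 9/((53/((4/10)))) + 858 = 857.72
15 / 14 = 1.07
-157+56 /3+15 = -370 /3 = -123.33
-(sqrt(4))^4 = -16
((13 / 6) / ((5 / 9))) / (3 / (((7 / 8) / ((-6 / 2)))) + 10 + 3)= 273 / 190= 1.44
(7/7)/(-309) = -1/309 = -0.00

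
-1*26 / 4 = -13 / 2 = -6.50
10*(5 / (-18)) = -25 / 9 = -2.78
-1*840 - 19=-859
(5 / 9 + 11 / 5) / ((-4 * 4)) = -31 / 180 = -0.17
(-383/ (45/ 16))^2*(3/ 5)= 37552384/ 3375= 11126.63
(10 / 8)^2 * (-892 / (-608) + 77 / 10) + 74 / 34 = 682179 / 41344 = 16.50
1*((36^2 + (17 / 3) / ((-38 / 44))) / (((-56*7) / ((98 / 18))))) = -36749 / 2052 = -17.91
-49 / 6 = -8.17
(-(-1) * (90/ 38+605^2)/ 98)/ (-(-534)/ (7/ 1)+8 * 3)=1738630/ 46683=37.24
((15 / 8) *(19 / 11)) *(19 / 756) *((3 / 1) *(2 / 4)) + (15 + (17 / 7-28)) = -22069 / 2112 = -10.45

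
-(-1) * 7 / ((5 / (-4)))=-28 / 5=-5.60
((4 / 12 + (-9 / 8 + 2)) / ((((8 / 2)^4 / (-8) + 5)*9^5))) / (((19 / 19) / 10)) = -145 / 19131876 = -0.00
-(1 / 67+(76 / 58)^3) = -3700813 / 1634063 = -2.26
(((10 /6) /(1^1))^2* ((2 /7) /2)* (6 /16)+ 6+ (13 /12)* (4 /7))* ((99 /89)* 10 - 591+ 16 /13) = -253737847 /64792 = -3916.19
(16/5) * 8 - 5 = 103/5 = 20.60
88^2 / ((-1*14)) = -3872 / 7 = -553.14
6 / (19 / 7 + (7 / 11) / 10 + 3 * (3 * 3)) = 1540 / 7643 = 0.20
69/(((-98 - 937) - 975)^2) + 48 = 64641623/1346700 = 48.00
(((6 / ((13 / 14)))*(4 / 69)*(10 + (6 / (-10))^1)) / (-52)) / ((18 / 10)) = -1316 / 34983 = -0.04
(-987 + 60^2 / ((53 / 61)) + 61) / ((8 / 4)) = 85261 / 53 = 1608.70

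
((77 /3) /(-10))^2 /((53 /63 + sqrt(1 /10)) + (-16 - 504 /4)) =-369086179 /7908505210 - 2614689 * sqrt(10) /79085052100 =-0.05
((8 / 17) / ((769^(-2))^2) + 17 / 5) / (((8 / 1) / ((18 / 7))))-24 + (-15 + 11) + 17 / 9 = 161864768026307 / 3060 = 52896983015.13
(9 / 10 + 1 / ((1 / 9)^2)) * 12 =982.80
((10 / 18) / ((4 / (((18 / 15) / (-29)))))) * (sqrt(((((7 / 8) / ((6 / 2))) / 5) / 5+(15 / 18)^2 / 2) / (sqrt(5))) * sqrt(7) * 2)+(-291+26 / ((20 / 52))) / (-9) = -sqrt(2261) * 5^(3 / 4) / 13050+1117 / 45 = 24.81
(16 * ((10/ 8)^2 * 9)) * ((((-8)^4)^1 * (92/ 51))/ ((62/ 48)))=678297600/ 527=1287092.22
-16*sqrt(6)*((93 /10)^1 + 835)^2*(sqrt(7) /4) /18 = -71284249*sqrt(42) /450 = -1026610.52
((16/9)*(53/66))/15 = 424/4455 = 0.10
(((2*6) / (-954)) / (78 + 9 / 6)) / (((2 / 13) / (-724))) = 18824 / 25281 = 0.74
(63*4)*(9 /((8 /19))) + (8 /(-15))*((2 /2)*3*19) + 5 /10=26783 /5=5356.60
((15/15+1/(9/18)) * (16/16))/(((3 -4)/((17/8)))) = -51/8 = -6.38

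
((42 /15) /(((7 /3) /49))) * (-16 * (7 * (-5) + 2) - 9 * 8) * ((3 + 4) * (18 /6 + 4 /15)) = 15327984 /25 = 613119.36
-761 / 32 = -23.78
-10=-10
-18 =-18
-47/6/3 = -2.61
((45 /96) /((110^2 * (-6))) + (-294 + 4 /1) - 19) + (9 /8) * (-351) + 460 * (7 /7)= -37771361 /154880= -243.88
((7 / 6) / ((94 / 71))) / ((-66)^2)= 497 / 2456784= 0.00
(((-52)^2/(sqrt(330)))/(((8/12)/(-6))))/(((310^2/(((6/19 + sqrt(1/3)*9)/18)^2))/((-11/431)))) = 338*sqrt(110)/983703625 + 183703*sqrt(330)/112142213250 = 0.00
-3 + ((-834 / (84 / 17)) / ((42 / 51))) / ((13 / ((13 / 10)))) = -23.50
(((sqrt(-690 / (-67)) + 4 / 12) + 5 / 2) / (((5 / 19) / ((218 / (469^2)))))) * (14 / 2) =35207 / 471345 + 4142 * sqrt(46230) / 10526705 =0.16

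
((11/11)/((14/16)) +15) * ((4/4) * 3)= 339/7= 48.43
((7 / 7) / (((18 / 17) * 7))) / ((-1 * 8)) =-17 / 1008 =-0.02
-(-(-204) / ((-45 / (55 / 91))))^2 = -559504 / 74529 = -7.51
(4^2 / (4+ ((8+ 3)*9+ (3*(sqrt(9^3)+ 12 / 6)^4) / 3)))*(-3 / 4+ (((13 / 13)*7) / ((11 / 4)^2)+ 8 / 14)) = 2531 / 149788562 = 0.00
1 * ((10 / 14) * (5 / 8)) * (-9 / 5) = -45 / 56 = -0.80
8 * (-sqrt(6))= -8 * sqrt(6)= -19.60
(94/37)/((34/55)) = 2585/629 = 4.11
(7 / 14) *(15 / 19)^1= 15 / 38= 0.39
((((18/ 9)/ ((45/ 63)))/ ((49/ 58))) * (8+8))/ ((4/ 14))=928/ 5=185.60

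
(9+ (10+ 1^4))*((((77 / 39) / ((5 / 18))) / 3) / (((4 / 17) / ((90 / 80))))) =11781 / 52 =226.56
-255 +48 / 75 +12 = -6059 / 25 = -242.36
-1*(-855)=855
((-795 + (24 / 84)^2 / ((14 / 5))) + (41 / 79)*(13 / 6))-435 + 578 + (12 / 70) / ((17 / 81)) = -8983064089 / 13819470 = -650.03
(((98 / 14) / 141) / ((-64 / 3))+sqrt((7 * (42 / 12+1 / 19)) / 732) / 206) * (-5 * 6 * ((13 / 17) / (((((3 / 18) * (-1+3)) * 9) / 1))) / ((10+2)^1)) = 455 / 306816 - 65 * sqrt(81130) / 32470544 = 0.00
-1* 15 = -15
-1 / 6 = -0.17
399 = 399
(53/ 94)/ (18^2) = 53/ 30456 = 0.00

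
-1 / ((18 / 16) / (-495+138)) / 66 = 476 / 99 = 4.81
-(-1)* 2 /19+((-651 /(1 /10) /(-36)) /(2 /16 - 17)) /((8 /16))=-21.33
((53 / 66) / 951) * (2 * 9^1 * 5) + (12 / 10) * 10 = 42109 / 3487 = 12.08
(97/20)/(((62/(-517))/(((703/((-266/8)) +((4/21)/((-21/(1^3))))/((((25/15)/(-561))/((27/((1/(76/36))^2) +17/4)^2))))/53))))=-36143.18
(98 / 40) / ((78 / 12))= 49 / 130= 0.38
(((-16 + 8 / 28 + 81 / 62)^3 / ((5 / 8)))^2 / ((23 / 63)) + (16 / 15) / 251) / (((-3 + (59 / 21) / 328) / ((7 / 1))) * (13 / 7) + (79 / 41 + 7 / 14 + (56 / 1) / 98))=132874578984960386649043777864 / 4670132382962356441775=28451994.10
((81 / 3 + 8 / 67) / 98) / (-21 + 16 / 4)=-1817 / 111622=-0.02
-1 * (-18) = 18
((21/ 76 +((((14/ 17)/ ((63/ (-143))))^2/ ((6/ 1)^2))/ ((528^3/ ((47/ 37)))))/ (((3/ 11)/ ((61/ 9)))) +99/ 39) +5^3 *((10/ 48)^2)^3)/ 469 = 1039464317466734567/ 172569619444730167296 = 0.01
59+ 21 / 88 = 5213 / 88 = 59.24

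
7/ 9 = 0.78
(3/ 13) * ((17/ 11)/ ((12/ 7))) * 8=238/ 143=1.66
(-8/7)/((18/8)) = -32/63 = -0.51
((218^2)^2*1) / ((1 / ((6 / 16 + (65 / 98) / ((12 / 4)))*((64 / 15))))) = 12665839470208 / 2205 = 5744144884.45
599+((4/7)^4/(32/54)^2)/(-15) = 598.98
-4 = -4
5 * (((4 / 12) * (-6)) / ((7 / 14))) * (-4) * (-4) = -320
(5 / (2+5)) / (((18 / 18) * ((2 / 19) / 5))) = 475 / 14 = 33.93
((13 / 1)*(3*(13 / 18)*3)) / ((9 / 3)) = 169 / 6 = 28.17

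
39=39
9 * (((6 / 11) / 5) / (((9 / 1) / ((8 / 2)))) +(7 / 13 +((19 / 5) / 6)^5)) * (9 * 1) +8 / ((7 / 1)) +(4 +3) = 19200935099 / 300300000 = 63.94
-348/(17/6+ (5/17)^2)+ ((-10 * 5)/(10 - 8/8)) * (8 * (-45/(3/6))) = 19648568/5063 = 3880.82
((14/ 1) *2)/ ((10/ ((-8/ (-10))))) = 56/ 25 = 2.24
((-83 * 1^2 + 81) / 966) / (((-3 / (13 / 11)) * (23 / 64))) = 832 / 366597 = 0.00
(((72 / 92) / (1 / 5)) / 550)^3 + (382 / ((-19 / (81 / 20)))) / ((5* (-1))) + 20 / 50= 1283477451337 / 76922815750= 16.69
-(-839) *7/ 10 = 587.30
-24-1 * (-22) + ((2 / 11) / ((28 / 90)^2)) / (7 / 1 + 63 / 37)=-619307 / 347116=-1.78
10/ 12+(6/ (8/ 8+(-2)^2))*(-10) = -67/ 6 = -11.17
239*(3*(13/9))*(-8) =-24856/3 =-8285.33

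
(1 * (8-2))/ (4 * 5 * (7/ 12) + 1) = 9/ 19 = 0.47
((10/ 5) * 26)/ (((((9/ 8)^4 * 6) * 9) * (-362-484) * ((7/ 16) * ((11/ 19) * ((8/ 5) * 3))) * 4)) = -2529280/ 17309564811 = -0.00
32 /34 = 16 /17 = 0.94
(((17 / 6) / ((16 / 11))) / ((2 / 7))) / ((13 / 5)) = 6545 / 2496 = 2.62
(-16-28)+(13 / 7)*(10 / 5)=-282 / 7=-40.29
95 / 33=2.88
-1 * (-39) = 39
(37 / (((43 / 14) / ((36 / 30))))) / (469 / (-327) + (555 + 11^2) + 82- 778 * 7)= -1016316 / 329690675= -0.00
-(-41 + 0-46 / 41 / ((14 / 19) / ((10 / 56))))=331661 / 8036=41.27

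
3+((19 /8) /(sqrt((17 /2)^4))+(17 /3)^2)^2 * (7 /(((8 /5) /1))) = 979256017211 /216486432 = 4523.41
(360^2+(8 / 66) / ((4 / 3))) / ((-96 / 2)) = -1425601 / 528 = -2700.00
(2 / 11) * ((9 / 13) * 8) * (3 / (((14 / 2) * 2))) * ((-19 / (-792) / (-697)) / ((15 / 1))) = -19 / 38373335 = -0.00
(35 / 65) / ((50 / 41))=287 / 650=0.44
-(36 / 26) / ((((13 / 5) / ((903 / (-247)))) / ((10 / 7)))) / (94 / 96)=5572800 / 1961921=2.84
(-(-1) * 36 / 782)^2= 324 / 152881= 0.00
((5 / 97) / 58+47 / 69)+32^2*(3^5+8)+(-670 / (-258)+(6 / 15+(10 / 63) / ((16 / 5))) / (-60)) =108117755384608219 / 420647018400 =257027.27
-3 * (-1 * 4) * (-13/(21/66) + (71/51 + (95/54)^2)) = -12620533/28917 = -436.44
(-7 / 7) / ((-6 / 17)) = 17 / 6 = 2.83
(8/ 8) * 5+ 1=6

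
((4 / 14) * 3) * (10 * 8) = 480 / 7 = 68.57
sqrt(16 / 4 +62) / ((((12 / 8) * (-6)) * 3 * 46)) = -sqrt(66) / 1242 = -0.01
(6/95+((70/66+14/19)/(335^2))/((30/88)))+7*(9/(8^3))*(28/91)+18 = 2890102126537/159664752000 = 18.10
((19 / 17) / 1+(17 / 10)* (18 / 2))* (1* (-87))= -242817 / 170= -1428.34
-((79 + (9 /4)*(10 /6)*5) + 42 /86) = -16897 /172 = -98.24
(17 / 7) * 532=1292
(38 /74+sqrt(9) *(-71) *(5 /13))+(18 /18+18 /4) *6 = -23285 /481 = -48.41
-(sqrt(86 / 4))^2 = -43 / 2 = -21.50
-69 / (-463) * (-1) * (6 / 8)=-207 / 1852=-0.11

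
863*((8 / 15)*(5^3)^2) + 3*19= 21575171 / 3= 7191723.67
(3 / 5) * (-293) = -175.80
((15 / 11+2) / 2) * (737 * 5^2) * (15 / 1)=929625 / 2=464812.50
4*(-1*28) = -112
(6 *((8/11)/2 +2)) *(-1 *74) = -11544/11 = -1049.45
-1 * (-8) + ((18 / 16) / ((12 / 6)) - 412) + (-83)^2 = 103769 / 16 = 6485.56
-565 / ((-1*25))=22.60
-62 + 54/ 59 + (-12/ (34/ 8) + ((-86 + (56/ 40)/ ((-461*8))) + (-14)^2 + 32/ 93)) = 79871948887/ 1720064760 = 46.44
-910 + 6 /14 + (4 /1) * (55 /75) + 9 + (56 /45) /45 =-12723628 /14175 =-897.61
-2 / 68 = -1 / 34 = -0.03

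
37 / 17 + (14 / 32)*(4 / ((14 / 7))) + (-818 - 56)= -118449 / 136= -870.95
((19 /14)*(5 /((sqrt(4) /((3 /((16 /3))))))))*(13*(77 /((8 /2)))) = 122265 /256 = 477.60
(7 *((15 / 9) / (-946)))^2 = 1225 / 8054244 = 0.00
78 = 78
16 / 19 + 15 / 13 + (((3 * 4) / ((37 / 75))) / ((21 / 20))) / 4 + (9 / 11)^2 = 65462440 / 7740733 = 8.46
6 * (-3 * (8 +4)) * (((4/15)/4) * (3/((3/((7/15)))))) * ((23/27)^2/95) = -29624/577125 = -0.05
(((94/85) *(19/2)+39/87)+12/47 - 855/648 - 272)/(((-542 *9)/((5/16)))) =2186406017/130208414976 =0.02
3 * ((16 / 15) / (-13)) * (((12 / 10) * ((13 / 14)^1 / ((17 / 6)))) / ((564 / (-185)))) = 888 / 27965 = 0.03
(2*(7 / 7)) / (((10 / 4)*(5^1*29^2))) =4 / 21025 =0.00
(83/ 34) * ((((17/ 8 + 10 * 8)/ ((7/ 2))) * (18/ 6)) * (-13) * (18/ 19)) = -19140381/ 9044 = -2116.36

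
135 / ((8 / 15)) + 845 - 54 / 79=693583 / 632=1097.44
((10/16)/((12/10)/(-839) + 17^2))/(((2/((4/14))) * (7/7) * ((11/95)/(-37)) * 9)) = -73727125/6721262856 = -0.01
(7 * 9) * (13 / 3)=273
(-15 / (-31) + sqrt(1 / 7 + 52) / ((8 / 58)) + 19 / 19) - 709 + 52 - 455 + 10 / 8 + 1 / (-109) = -14992965 / 13516 + 29 * sqrt(2555) / 28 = -1056.92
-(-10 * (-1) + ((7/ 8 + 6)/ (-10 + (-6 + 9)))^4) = -107495585/ 9834496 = -10.93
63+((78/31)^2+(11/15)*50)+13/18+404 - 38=8177107/17298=472.72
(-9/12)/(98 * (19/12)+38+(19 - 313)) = 9/1210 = 0.01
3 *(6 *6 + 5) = 123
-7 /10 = -0.70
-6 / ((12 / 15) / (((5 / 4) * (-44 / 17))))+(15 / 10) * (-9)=183 / 17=10.76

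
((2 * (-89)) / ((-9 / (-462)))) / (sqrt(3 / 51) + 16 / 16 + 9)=-4660040 / 5097 + 27412 * sqrt(17) / 5097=-892.10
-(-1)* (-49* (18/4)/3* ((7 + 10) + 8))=-3675/2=-1837.50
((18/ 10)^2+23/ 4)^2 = 808201/ 10000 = 80.82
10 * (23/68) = 115/34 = 3.38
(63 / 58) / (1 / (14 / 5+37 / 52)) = 57519 / 15080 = 3.81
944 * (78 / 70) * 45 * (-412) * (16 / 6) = -52005229.71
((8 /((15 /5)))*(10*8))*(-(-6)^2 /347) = -7680 /347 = -22.13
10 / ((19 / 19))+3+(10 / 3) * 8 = 119 / 3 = 39.67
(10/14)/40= 1/56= 0.02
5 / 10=1 / 2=0.50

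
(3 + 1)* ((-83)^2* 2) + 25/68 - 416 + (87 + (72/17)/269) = 1002097649/18292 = 54783.38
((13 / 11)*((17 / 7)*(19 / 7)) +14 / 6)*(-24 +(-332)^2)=1803974000 / 1617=1115630.18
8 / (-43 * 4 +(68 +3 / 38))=-304 / 3949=-0.08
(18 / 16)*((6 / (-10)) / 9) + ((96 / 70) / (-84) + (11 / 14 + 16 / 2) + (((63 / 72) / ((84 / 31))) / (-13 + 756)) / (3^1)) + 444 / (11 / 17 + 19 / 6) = 2551586393347 / 20393745120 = 125.12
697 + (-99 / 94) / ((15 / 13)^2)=1636091 / 2350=696.21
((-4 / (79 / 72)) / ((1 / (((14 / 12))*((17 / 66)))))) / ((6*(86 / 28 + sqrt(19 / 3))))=-286552 / 1584187 + 93296*sqrt(57) / 4752561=-0.03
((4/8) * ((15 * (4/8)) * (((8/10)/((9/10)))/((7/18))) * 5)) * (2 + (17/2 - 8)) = 750/7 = 107.14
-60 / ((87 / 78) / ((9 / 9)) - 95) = 1560 / 2441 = 0.64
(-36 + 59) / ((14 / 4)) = 46 / 7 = 6.57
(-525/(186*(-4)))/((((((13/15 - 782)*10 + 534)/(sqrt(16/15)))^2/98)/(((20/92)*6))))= 77175/42480203464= 0.00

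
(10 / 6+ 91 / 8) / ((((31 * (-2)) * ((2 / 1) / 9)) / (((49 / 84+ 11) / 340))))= -43507 / 1349120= -0.03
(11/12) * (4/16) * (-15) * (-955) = 52525/16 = 3282.81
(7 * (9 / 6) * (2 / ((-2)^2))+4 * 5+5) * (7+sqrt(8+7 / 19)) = 121 * sqrt(3021) / 76+847 / 4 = 299.26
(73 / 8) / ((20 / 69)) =31.48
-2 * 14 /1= -28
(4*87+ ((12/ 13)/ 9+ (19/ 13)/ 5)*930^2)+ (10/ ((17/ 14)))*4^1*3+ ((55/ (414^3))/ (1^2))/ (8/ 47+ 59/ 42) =341971.44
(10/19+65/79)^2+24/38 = 5523573/2253001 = 2.45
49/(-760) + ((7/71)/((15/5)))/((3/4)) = -10031/485640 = -0.02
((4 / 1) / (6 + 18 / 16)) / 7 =32 / 399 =0.08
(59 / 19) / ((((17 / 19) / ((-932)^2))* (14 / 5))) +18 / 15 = 640610914 / 595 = 1076657.00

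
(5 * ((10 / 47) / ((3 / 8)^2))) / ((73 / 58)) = 185600 / 30879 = 6.01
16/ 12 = 4/ 3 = 1.33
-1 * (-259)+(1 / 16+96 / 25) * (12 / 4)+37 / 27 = 2938441 / 10800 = 272.08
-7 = -7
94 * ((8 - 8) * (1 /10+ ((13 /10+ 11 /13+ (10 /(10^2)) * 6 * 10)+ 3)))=0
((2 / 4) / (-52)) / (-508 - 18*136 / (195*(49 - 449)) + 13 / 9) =1125 / 59263328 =0.00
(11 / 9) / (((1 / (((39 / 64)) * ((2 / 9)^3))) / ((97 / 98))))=13871 / 1714608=0.01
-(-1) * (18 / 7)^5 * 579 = 1094059872 / 16807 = 65095.49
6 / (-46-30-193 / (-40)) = -0.08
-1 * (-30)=30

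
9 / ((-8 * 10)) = -9 / 80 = -0.11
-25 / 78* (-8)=100 / 39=2.56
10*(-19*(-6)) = 1140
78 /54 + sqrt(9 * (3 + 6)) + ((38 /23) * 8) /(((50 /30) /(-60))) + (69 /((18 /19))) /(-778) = -149925857 /322092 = -465.48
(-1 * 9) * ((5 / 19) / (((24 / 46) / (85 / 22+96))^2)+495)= -13422400685 / 147136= -91224.45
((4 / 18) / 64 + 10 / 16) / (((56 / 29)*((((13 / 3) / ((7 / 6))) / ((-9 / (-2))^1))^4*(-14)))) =-187499529 / 3743547392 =-0.05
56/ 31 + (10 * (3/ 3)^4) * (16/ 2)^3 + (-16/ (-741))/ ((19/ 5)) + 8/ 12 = 2235700750/ 436449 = 5122.48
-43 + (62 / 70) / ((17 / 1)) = -25554 / 595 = -42.95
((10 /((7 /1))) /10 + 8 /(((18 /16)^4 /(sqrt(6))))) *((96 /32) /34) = 3 /238 + 16384 *sqrt(6) /37179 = 1.09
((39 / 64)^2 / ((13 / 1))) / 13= 9 / 4096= 0.00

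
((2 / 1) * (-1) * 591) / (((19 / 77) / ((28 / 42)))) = -60676 / 19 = -3193.47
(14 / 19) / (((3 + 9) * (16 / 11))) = 77 / 1824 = 0.04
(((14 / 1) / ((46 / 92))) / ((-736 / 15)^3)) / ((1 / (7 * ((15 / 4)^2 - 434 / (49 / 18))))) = 384638625 / 1594753024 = 0.24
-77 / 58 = -1.33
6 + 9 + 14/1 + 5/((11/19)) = 414/11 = 37.64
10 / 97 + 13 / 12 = 1381 / 1164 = 1.19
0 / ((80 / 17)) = 0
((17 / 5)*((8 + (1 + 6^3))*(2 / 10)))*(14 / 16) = 1071 / 8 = 133.88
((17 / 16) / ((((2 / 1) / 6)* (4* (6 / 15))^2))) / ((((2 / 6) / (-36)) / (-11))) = 378675 / 256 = 1479.20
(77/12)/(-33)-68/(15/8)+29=-7.46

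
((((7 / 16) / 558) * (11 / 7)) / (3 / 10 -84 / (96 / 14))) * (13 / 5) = -143 / 533448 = -0.00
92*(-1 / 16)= -23 / 4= -5.75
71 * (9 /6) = 213 /2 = 106.50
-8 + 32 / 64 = -15 / 2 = -7.50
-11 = -11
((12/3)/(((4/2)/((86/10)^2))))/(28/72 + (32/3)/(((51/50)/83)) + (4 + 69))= 8772/55825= 0.16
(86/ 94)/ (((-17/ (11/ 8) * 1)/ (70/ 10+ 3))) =-2365/ 3196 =-0.74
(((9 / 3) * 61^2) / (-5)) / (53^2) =-11163 / 14045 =-0.79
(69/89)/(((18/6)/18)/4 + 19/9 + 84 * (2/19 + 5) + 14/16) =47196/26290511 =0.00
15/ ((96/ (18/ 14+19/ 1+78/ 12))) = 1875/ 448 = 4.19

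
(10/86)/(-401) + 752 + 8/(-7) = 90629173/120701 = 750.86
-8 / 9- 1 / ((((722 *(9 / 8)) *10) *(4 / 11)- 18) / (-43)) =-28231 / 32292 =-0.87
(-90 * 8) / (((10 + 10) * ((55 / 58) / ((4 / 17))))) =-8352 / 935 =-8.93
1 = 1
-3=-3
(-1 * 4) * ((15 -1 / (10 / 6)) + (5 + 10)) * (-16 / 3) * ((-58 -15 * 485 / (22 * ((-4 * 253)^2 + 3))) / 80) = -128068247006 / 281640425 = -454.72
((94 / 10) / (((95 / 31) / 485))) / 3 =141329 / 285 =495.89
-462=-462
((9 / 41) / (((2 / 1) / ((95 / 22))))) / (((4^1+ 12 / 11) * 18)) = 95 / 18368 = 0.01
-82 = -82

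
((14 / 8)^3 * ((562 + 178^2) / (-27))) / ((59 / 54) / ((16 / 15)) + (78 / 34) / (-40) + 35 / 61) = -28674029965 / 6902193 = -4154.34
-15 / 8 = -1.88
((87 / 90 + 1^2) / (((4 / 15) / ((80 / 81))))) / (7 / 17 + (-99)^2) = 5015 / 6748272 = 0.00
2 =2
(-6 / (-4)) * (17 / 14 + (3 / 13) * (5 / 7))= 753 / 364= 2.07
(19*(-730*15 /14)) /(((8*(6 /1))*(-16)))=34675 /1792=19.35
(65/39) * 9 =15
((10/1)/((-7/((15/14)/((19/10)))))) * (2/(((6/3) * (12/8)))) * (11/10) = -550/931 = -0.59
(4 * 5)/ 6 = 10/ 3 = 3.33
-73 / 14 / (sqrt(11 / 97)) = -73 * sqrt(1067) / 154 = -15.48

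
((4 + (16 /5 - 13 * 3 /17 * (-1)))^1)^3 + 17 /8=4214903669 /4913000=857.91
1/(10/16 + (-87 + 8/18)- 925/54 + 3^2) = -216/20317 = -0.01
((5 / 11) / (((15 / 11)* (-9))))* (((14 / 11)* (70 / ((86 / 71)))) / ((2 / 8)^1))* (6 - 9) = 139160 / 4257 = 32.69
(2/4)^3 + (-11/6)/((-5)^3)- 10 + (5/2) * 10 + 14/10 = 49619/3000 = 16.54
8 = 8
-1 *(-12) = 12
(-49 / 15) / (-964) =49 / 14460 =0.00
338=338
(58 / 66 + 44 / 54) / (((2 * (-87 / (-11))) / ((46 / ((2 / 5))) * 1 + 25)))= 35210 / 2349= 14.99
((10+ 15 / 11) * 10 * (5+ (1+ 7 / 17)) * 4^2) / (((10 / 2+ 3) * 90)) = 27250 / 1683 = 16.19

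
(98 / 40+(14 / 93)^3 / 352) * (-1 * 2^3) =-867100276 / 44239635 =-19.60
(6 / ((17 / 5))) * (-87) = -2610 / 17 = -153.53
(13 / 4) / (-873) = -13 / 3492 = -0.00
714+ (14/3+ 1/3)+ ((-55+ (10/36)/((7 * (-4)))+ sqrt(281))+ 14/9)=sqrt(281)+ 335435/504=682.31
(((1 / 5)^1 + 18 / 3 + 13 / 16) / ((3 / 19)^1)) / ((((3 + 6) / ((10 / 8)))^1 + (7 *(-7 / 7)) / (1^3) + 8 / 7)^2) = 870485 / 35344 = 24.63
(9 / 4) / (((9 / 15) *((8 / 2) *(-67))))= -15 / 1072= -0.01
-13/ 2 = -6.50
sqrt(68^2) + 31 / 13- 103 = -424 / 13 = -32.62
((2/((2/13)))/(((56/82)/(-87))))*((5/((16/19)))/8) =-4405245/3584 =-1229.14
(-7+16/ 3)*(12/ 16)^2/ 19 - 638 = -193967/ 304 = -638.05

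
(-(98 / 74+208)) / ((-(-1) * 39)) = -7745 / 1443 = -5.37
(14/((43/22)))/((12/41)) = 3157/129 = 24.47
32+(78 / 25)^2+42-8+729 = 502959 / 625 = 804.73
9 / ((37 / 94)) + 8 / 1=1142 / 37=30.86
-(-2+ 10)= -8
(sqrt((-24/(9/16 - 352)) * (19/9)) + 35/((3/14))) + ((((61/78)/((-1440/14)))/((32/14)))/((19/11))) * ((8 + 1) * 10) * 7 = 162.50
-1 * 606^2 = -367236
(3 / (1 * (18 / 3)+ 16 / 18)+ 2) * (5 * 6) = 2265 / 31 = 73.06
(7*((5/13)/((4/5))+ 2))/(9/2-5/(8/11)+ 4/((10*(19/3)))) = -7.51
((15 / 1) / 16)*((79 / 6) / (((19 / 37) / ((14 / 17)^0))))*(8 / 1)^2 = 29230 / 19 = 1538.42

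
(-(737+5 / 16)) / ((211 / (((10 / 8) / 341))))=-58985 / 4604864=-0.01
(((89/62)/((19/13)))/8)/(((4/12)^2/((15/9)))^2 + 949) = 260325/2012269024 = 0.00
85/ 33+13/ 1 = 514/ 33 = 15.58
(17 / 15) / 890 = 17 / 13350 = 0.00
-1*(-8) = 8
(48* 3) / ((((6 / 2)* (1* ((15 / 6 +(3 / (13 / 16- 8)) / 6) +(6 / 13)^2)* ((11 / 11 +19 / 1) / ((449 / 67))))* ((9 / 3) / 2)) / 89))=2485254512 / 6884317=361.00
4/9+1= 13/9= 1.44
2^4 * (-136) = -2176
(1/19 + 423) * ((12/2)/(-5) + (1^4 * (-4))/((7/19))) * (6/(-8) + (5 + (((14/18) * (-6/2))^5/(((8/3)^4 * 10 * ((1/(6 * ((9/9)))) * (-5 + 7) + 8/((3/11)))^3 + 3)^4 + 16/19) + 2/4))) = -11201452169453236957515048978603188759440017163751/462319180493206196529785314116902097240266825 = -24228.83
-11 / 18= -0.61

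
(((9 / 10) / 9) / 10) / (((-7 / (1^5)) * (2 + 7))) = -1 / 6300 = -0.00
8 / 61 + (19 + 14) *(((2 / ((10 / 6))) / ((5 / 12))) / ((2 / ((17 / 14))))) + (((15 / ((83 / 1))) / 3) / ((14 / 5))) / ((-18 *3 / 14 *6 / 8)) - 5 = 3791258419 / 71768025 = 52.83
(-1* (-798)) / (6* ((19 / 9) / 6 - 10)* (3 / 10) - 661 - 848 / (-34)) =-406980 / 333247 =-1.22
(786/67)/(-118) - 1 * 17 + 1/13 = -874769/51389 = -17.02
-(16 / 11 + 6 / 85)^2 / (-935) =2033476 / 817400375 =0.00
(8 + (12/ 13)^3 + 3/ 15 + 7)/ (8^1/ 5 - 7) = -175612/ 59319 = -2.96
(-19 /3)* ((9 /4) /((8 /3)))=-171 /32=-5.34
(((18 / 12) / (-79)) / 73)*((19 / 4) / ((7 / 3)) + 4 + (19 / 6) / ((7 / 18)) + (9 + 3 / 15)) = -9819 / 1614760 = -0.01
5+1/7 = 36/7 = 5.14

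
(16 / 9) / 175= 16 / 1575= 0.01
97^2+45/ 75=47048/ 5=9409.60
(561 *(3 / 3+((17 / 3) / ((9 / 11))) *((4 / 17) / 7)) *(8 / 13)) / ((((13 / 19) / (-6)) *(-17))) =779152 / 3549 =219.54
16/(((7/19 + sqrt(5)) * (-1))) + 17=7995/439 - 1444 * sqrt(5)/439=10.86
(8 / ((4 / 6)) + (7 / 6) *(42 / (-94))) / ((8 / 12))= 3237 / 188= 17.22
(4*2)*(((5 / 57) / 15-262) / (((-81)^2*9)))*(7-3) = -1433632 / 10097379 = -0.14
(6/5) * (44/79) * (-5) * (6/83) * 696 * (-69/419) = 76070016/2747383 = 27.69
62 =62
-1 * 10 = -10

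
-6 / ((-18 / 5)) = 5 / 3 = 1.67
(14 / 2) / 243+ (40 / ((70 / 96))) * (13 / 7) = 1213399 / 11907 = 101.91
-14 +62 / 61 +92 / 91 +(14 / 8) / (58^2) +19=524943961 / 74694256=7.03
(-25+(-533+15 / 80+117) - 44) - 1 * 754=-19821 / 16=-1238.81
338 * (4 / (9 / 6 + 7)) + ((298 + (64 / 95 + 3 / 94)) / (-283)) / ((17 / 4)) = 3411425998 / 21481115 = 158.81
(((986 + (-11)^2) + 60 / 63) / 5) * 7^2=162869 / 15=10857.93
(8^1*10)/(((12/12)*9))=8.89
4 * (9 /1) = 36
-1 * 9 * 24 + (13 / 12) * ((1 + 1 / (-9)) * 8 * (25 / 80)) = -5767 / 27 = -213.59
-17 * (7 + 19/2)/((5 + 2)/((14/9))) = -187/3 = -62.33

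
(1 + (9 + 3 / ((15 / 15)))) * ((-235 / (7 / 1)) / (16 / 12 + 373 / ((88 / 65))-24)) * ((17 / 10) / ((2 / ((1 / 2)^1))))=-342771 / 467257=-0.73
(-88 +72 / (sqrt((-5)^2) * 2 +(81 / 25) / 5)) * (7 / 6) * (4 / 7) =-216256 / 3993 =-54.16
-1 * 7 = -7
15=15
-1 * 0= 0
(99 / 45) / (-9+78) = 0.03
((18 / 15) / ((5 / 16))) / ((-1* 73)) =-0.05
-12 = -12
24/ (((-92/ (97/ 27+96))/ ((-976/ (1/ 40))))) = 1014285.60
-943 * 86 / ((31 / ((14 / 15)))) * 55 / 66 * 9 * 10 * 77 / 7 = -62445460 / 31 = -2014369.68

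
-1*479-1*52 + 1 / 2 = -1061 / 2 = -530.50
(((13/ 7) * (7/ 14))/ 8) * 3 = 39/ 112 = 0.35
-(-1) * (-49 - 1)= -50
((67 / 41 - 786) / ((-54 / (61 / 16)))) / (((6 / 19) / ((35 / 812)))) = 186361405 / 24655104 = 7.56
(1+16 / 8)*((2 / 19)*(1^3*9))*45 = 2430 / 19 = 127.89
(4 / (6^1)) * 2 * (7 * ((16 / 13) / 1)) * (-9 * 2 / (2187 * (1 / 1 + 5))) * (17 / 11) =-7616 / 312741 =-0.02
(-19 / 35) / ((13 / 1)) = -0.04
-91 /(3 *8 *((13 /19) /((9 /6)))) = -133 /16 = -8.31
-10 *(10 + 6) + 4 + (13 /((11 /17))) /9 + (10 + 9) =-13342 /99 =-134.77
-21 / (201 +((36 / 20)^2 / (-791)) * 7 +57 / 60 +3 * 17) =-237300 / 2858011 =-0.08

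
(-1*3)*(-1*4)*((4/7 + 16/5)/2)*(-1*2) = -1584/35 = -45.26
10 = 10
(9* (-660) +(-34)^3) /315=-45244 /315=-143.63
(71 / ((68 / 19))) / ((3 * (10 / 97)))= 130853 / 2040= 64.14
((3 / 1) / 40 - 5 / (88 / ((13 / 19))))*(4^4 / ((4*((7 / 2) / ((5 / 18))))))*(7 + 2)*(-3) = -7248 / 1463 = -4.95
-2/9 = -0.22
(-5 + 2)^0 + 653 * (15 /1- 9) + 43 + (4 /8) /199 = 1576877 /398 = 3962.00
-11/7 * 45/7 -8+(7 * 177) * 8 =484801/49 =9893.90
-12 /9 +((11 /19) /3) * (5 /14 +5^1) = -239 /798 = -0.30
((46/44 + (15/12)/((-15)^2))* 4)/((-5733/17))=-35377/2837835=-0.01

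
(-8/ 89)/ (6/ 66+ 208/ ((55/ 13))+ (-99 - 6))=0.00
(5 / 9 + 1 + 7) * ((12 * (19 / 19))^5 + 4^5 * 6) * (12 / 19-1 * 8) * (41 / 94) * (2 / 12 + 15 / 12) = -79825123840 / 8037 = -9932204.04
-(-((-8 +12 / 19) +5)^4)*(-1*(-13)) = 53308125 / 130321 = 409.05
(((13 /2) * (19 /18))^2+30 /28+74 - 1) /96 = 1099039 /870912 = 1.26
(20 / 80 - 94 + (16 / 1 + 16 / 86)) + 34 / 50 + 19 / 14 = -2273357 / 30100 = -75.53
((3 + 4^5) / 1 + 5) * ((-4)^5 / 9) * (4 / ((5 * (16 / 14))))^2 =-4315136 / 75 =-57535.15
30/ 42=5/ 7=0.71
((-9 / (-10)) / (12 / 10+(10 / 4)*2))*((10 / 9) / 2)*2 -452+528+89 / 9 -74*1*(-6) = 147884 / 279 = 530.05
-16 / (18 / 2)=-16 / 9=-1.78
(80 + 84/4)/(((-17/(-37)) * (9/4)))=14948/153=97.70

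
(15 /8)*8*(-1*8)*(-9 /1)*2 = 2160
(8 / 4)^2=4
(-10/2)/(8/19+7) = -95/141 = -0.67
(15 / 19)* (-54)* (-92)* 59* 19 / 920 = 4779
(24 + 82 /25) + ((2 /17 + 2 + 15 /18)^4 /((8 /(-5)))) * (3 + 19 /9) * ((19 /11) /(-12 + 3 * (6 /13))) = 428839480570187 /6429647030400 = 66.70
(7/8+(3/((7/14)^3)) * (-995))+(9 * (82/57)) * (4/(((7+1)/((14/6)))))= -3627331/152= -23864.02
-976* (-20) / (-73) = -19520 / 73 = -267.40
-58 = -58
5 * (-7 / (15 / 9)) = -21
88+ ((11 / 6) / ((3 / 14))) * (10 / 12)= 5137 / 54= 95.13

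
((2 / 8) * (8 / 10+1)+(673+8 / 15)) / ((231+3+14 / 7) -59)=40439 / 10620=3.81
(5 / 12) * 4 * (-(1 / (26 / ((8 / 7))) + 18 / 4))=-4135 / 546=-7.57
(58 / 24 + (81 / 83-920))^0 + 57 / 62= 119 / 62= 1.92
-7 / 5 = -1.40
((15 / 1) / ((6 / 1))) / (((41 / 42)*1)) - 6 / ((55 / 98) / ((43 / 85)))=-545769 / 191675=-2.85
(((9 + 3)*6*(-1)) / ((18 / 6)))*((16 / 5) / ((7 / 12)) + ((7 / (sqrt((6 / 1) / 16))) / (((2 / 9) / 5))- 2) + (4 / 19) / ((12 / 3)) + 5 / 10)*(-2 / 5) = 128904 / 3325 + 1008*sqrt(6) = 2507.85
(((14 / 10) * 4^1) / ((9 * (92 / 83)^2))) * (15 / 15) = 48223 / 95220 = 0.51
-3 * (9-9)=0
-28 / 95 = -0.29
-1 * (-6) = 6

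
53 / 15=3.53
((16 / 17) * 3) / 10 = 0.28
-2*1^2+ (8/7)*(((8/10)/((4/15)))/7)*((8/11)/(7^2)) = -52630/26411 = -1.99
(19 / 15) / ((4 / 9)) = 57 / 20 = 2.85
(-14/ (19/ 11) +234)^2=51028.43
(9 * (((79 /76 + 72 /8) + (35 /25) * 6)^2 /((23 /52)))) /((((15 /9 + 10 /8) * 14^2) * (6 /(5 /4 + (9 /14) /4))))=189010107 /66424000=2.85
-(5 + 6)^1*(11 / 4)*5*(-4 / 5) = 121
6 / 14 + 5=38 / 7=5.43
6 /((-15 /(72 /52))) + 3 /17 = -417 /1105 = -0.38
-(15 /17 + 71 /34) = -101 /34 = -2.97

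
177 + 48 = 225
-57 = -57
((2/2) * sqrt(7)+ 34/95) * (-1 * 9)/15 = -3 * sqrt(7)/5 - 102/475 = -1.80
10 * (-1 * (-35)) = 350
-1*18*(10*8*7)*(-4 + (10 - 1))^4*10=-63000000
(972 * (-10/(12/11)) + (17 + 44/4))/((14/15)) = -66615/7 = -9516.43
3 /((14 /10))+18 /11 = 291 /77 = 3.78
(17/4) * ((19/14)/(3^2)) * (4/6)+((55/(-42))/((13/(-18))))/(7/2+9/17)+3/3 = 2527579/1346436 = 1.88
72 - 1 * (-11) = 83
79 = 79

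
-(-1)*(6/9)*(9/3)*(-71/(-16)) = 71/8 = 8.88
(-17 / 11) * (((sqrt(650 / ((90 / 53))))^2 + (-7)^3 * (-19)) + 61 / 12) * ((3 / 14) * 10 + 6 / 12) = -28202.32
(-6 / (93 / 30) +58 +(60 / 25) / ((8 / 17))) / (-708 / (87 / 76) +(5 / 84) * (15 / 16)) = -123170656 / 1245363465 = -0.10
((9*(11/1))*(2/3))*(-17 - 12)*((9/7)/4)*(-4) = 2460.86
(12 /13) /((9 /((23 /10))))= 46 /195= 0.24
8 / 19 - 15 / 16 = -157 / 304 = -0.52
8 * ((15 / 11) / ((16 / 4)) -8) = -674 / 11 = -61.27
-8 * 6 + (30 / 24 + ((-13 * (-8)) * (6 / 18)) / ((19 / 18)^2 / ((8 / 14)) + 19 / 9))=-804469 / 21052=-38.21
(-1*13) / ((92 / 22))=-143 / 46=-3.11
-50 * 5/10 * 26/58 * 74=-24050/29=-829.31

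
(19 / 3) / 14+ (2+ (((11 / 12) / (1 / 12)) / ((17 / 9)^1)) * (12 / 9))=7295 / 714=10.22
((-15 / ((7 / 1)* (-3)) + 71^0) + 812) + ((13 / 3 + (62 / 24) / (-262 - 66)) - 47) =7081229 / 9184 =771.04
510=510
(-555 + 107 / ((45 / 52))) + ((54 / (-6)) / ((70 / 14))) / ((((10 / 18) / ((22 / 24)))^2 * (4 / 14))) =-16146263 / 36000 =-448.51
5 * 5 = 25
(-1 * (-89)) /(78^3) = 0.00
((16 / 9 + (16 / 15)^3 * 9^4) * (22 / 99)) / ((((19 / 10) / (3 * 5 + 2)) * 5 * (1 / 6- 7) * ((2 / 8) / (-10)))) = 9748427776 / 525825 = 18539.30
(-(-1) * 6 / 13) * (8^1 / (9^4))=16 / 28431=0.00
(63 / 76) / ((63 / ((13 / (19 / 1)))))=13 / 1444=0.01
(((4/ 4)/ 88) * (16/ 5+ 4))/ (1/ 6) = 27/ 55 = 0.49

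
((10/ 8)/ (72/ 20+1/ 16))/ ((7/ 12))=1200/ 2051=0.59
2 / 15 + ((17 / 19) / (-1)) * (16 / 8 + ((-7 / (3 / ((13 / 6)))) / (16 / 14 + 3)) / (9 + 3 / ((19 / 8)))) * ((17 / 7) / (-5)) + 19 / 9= 15943391 / 5206950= 3.06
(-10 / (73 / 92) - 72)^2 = 38142976 / 5329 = 7157.62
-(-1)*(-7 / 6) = -7 / 6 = -1.17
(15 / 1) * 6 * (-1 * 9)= -810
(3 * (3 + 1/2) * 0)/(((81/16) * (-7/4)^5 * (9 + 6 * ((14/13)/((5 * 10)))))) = 0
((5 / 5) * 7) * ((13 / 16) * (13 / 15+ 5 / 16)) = 6.71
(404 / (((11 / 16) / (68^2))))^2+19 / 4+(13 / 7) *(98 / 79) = 282309458485583245 / 38236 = 7383341837158.26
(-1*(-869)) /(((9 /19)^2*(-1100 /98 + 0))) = -1397431 /4050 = -345.04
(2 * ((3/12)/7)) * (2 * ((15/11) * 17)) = 255/77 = 3.31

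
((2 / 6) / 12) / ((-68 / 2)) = -1 / 1224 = -0.00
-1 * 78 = -78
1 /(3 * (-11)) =-1 /33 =-0.03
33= 33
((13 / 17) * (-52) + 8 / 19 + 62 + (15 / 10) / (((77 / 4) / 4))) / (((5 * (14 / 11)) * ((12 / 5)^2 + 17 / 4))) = 5712380 / 15842827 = 0.36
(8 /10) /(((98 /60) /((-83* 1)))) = -1992 /49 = -40.65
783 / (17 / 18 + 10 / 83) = 1169802 / 1591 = 735.26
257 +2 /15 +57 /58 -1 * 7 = 218471 /870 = 251.12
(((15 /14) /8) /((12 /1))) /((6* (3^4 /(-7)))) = -5 /31104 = -0.00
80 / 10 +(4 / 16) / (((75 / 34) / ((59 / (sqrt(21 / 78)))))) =8 +1003 * sqrt(182) / 1050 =20.89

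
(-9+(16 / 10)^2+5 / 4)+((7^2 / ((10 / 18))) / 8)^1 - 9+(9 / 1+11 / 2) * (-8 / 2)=-12233 / 200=-61.16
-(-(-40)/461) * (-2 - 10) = 480/461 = 1.04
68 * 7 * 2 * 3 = 2856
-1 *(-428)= 428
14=14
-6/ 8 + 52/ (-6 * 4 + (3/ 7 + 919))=-4337/ 6268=-0.69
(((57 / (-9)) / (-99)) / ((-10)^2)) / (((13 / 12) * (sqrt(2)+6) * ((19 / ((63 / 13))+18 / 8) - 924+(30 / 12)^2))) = -798 / 6980555725+133 * sqrt(2) / 6980555725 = -0.00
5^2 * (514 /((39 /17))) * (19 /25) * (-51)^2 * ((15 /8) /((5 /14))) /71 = 1511381277 /1846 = 818733.09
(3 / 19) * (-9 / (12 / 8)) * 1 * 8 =-144 / 19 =-7.58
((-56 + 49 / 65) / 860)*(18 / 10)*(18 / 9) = -32319 / 139750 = -0.23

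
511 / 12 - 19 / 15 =2479 / 60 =41.32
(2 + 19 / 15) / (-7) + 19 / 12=67 / 60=1.12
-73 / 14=-5.21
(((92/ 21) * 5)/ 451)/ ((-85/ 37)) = -3404/ 161007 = -0.02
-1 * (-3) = 3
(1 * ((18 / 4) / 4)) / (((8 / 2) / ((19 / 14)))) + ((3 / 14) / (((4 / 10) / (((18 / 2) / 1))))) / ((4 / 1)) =711 / 448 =1.59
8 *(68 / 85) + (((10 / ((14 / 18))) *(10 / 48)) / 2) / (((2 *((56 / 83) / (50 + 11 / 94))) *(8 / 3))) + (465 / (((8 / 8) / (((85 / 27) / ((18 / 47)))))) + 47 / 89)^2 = 2558783717338807201679 / 175083776501760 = 14614624.89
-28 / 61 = -0.46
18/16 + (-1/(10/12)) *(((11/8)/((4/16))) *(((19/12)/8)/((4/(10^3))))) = -5207/16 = -325.44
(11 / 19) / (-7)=-11 / 133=-0.08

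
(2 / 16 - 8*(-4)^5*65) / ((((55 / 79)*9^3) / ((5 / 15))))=112175813 / 320760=349.72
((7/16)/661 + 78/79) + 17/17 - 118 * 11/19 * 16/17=-16815248917/269867792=-62.31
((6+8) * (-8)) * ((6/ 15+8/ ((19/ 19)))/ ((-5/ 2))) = 9408/ 25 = 376.32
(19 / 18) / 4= 19 / 72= 0.26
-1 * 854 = -854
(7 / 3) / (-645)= -7 / 1935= -0.00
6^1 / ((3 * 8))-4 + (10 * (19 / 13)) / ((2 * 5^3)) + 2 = -2199 / 1300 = -1.69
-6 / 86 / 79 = -3 / 3397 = -0.00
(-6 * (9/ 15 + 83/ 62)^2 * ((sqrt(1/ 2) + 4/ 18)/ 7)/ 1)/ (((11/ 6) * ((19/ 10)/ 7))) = -3250809 * sqrt(2)/ 1004245-1444804/ 1004245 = -6.02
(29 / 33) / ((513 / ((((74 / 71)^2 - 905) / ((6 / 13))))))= -156168103 / 46548594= -3.35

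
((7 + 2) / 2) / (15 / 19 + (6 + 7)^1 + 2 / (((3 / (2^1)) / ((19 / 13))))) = 6669 / 23324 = 0.29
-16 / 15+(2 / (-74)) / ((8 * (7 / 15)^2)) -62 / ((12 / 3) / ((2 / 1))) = -6979799 / 217560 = -32.08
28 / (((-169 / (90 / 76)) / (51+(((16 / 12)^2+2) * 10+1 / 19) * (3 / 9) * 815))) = -370887860 / 183027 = -2026.41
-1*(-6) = 6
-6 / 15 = -2 / 5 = -0.40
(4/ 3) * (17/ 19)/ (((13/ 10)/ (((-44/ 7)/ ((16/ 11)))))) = -3.97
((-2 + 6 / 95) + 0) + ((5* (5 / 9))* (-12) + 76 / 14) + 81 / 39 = -720077 / 25935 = -27.76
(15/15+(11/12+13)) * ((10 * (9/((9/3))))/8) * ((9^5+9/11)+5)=581394685/176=3303378.89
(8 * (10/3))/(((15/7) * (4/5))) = 140/9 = 15.56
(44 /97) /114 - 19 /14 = -104743 /77406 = -1.35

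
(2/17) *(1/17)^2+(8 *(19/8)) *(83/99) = 7747999/486387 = 15.93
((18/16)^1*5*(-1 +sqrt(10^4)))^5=1754844108017034375/32768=53553592163605.79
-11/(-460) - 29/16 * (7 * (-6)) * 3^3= 1890967/920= 2055.40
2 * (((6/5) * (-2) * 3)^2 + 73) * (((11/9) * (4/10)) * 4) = 549296/1125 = 488.26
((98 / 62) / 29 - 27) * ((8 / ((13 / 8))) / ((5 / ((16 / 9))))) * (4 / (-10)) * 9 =49610752 / 292175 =169.80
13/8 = 1.62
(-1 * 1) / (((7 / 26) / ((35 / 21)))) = -130 / 21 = -6.19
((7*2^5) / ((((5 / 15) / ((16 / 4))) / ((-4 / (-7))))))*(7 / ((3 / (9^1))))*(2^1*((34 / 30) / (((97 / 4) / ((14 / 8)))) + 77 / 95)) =530460672 / 9215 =57564.91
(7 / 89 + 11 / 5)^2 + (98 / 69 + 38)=609573524 / 13663725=44.61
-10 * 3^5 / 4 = -1215 / 2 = -607.50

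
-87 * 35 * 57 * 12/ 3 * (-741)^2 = -381204975060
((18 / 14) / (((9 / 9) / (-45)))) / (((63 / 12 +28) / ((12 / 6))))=-3240 / 931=-3.48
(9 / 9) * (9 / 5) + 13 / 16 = 209 / 80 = 2.61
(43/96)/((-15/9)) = -43/160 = -0.27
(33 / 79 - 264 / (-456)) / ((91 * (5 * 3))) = 1496 / 2048865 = 0.00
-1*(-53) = 53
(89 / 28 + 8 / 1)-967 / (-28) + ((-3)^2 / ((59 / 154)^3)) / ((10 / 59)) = 120615916 / 121835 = 989.99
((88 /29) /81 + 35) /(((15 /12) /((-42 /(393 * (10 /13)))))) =-3.89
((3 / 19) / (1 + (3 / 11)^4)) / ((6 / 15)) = 219615 / 559436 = 0.39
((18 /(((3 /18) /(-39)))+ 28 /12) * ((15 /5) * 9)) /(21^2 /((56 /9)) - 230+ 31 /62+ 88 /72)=8183592 /11333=722.10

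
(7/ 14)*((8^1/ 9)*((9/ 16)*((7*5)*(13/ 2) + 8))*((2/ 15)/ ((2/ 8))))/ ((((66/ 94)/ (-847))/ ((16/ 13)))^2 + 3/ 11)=526401094912/ 4572107445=115.13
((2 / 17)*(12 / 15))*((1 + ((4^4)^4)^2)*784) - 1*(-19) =115697978830306307743439 / 85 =1361152692121250679334.58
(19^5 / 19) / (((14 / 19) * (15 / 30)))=2476099 / 7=353728.43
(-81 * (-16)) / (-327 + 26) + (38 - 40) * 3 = -3102 / 301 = -10.31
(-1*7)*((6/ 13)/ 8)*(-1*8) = 3.23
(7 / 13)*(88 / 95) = 616 / 1235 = 0.50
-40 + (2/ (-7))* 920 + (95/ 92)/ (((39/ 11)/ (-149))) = -8696495/ 25116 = -346.25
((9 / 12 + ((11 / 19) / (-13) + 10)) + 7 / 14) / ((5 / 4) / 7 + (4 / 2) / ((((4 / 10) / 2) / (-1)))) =-77497 / 67925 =-1.14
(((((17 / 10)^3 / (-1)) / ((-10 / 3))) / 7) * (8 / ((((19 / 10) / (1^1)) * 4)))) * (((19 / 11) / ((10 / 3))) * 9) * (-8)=-397953 / 48125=-8.27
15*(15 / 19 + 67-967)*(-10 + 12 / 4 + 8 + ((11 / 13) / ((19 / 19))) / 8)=-29471625 / 1976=-14914.79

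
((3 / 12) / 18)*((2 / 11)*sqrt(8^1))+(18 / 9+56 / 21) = sqrt(2) / 198+14 / 3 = 4.67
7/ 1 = 7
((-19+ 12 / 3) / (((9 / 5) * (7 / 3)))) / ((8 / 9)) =-225 / 56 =-4.02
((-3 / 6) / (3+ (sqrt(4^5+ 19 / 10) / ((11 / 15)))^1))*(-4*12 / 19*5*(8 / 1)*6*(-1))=464640 / 970007 - 21120*sqrt(102590) / 970007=-6.49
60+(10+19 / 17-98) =-457 / 17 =-26.88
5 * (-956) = -4780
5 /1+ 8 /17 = 93 /17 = 5.47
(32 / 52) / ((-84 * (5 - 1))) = -1 / 546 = -0.00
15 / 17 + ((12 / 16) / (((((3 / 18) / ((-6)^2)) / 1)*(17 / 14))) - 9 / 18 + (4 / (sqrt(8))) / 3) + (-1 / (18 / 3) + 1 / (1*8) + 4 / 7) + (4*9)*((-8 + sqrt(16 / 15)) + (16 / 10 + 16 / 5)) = sqrt(2) / 3 + 273089 / 14280 + 48*sqrt(15) / 5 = 56.78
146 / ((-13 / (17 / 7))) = -2482 / 91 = -27.27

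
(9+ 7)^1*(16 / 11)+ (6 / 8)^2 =4195 / 176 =23.84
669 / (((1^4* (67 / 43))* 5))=28767 / 335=85.87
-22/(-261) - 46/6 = -1979/261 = -7.58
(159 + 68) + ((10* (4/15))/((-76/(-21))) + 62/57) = 13043/57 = 228.82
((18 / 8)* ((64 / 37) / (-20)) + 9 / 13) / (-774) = -133 / 206830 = -0.00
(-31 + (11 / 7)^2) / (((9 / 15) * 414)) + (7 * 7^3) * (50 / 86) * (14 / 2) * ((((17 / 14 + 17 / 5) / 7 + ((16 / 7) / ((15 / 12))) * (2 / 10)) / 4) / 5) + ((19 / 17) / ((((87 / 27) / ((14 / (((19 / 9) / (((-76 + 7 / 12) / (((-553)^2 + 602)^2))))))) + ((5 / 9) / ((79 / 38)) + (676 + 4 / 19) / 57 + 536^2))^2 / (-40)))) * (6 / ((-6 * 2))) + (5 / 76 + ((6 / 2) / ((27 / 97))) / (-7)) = 1155809772932942733053516384705228734894534691 / 2315549655700070138609261215956012564653640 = 499.15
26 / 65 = 0.40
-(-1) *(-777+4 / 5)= -3881 / 5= -776.20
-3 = -3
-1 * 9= -9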